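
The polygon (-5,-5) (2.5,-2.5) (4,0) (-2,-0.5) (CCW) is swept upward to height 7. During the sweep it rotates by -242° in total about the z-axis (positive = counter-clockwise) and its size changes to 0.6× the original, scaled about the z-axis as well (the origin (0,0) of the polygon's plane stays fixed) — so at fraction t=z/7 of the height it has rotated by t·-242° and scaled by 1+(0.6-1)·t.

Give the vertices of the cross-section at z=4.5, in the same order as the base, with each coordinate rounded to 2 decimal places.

Cross-section at z=4.5: (1.85,4.92) (-2.46,0.92) (-2.71,-1.23) (1.20,0.95)

t = z/height = 4.5/7 = 0.642857
s = 1 + (scale-1)·z/height = 1 + (0.6-1)·4.5/7 = 0.742857
θ = twist·z/height = -242°·4.5/7 = -155.5714° = -2.715234 rad
cos θ = -0.910478, sin θ = -0.413559 (intermediates below are computed at full precision and shown rounded to 5 d.p.)
v1: (-5,-5) → rotate → (2.48460,6.62018) → ×s → (1.84570,4.91785) → (1.85,4.92)
v2: (2.5,-2.5) → rotate → (-3.31009,1.24230) → ×s → (-2.45892,0.92285) → (-2.46,0.92)
v3: (4,0) → rotate → (-3.64191,-1.65423) → ×s → (-2.70542,-1.22886) → (-2.71,-1.23)
v4: (-2,-0.5) → rotate → (1.61418,1.28236) → ×s → (1.19910,0.95261) → (1.20,0.95)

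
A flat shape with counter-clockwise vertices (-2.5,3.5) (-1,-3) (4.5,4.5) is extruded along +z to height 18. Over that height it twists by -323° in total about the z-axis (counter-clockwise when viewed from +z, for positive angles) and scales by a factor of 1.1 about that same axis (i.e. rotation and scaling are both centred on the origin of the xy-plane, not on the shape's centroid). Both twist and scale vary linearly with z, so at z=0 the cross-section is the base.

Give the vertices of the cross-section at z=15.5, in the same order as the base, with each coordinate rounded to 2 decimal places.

t = z/height = 15.5/18 = 0.861111
s = 1 + (scale-1)·z/height = 1 + (1.1-1)·15.5/18 = 1.086111
θ = twist·z/height = -323°·15.5/18 = -278.1389° = -4.854439 rad
cos θ = 0.141573, sin θ = 0.989928 (intermediates below are computed at full precision and shown rounded to 5 d.p.)
v1: (-2.5,3.5) → rotate → (-3.81868,-1.97931) → ×s → (-4.14751,-2.14975) → (-4.15,-2.15)
v2: (-1,-3) → rotate → (2.82821,-1.41465) → ×s → (3.07175,-1.53646) → (3.07,-1.54)
v3: (4.5,4.5) → rotate → (-3.81760,5.09175) → ×s → (-4.14633,5.53021) → (-4.15,5.53)

Cross-section at z=15.5: (-4.15,-2.15) (3.07,-1.54) (-4.15,5.53)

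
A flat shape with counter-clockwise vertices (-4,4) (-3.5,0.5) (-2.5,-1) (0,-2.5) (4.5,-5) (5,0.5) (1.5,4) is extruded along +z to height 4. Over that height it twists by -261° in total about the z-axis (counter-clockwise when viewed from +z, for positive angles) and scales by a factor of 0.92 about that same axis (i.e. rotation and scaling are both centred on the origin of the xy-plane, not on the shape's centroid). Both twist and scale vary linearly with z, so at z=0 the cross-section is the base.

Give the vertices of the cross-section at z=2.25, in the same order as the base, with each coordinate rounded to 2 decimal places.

t = z/height = 2.25/4 = 0.5625
s = 1 + (scale-1)·z/height = 1 + (0.92-1)·2.25/4 = 0.955000
θ = twist·z/height = -261°·2.25/4 = -146.8125° = -2.562362 rad
cos θ = -0.836884, sin θ = -0.547381 (intermediates below are computed at full precision and shown rounded to 5 d.p.)
v1: (-4,4) → rotate → (5.53706,-1.15801) → ×s → (5.28789,-1.10590) → (5.29,-1.11)
v2: (-3.5,0.5) → rotate → (3.20278,1.49739) → ×s → (3.05866,1.43001) → (3.06,1.43)
v3: (-2.5,-1) → rotate → (1.54483,2.20534) → ×s → (1.47531,2.10610) → (1.48,2.11)
v4: (0,-2.5) → rotate → (-1.36845,2.09221) → ×s → (-1.30687,1.99806) → (-1.31,2.00)
v5: (4.5,-5) → rotate → (-6.50288,1.72121) → ×s → (-6.21025,1.64375) → (-6.21,1.64)
v6: (5,0.5) → rotate → (-3.91073,-3.15535) → ×s → (-3.73475,-3.01335) → (-3.73,-3.01)
v7: (1.5,4) → rotate → (0.93420,-4.16861) → ×s → (0.89216,-3.98102) → (0.89,-3.98)

Cross-section at z=2.25: (5.29,-1.11) (3.06,1.43) (1.48,2.11) (-1.31,2.00) (-6.21,1.64) (-3.73,-3.01) (0.89,-3.98)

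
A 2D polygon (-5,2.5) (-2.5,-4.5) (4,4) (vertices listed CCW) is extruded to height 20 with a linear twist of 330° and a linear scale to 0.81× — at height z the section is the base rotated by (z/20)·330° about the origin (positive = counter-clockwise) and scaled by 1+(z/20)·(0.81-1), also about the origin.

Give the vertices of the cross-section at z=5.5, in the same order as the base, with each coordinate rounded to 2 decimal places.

t = z/height = 5.5/20 = 0.275
s = 1 + (scale-1)·z/height = 1 + (0.81-1)·5.5/20 = 0.947750
θ = twist·z/height = 330°·5.5/20 = 90.7500° = 1.583886 rad
cos θ = -0.013090, sin θ = 0.999914 (intermediates below are computed at full precision and shown rounded to 5 d.p.)
v1: (-5,2.5) → rotate → (-2.43434,-5.03230) → ×s → (-2.30714,-4.76936) → (-2.31,-4.77)
v2: (-2.5,-4.5) → rotate → (4.53234,-2.44088) → ×s → (4.29552,-2.31335) → (4.30,-2.31)
v3: (4,4) → rotate → (-4.05202,3.94730) → ×s → (-3.84030,3.74105) → (-3.84,3.74)

Cross-section at z=5.5: (-2.31,-4.77) (4.30,-2.31) (-3.84,3.74)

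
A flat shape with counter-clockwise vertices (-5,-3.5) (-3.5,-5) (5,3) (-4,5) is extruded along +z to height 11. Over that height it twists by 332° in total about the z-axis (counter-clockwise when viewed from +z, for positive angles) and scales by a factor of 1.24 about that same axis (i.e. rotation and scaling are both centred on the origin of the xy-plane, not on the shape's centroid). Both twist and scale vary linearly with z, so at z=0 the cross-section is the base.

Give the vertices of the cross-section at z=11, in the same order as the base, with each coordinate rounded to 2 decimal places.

Cross-section at z=11: (-7.51,-0.92) (-6.74,-3.44) (7.22,0.37) (-1.47,7.80)

t = z/height = 11/11 = 1
s = 1 + (scale-1)·z/height = 1 + (1.24-1)·11/11 = 1.240000
θ = twist·z/height = 332°·11/11 = 332.0000° = 5.794493 rad
cos θ = 0.882948, sin θ = -0.469472 (intermediates below are computed at full precision and shown rounded to 5 d.p.)
v1: (-5,-3.5) → rotate → (-6.05789,-0.74296) → ×s → (-7.51178,-0.92127) → (-7.51,-0.92)
v2: (-3.5,-5) → rotate → (-5.43767,-2.77159) → ×s → (-6.74272,-3.43677) → (-6.74,-3.44)
v3: (5,3) → rotate → (5.82315,0.30148) → ×s → (7.22071,0.37384) → (7.22,0.37)
v4: (-4,5) → rotate → (-1.18443,6.29262) → ×s → (-1.46870,7.80285) → (-1.47,7.80)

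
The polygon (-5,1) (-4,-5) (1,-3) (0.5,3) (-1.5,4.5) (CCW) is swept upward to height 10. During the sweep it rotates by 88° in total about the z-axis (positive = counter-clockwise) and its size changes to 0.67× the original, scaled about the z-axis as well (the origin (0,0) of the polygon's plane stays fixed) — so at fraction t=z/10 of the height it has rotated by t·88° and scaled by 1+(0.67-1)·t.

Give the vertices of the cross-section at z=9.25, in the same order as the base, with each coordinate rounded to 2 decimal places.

Cross-section at z=9.25: (-1.21,-3.33) (3.02,-3.27) (2.16,0.38) (-2.01,0.66) (-3.25,-0.56)

t = z/height = 9.25/10 = 0.925
s = 1 + (scale-1)·z/height = 1 + (0.67-1)·9.25/10 = 0.694750
θ = twist·z/height = 88°·9.25/10 = 81.4000° = 1.420698 rad
cos θ = 0.149535, sin θ = 0.988756 (intermediates below are computed at full precision and shown rounded to 5 d.p.)
v1: (-5,1) → rotate → (-1.73643,-4.79425) → ×s → (-1.20639,-3.33080) → (-1.21,-3.33)
v2: (-4,-5) → rotate → (4.34564,-4.70270) → ×s → (3.01913,-3.26720) → (3.02,-3.27)
v3: (1,-3) → rotate → (3.11580,0.54015) → ×s → (2.16471,0.37527) → (2.16,0.38)
v4: (0.5,3) → rotate → (-2.89150,0.94298) → ×s → (-2.00887,0.65514) → (-2.01,0.66)
v5: (-1.5,4.5) → rotate → (-4.67371,-0.81023) → ×s → (-3.24706,-0.56290) → (-3.25,-0.56)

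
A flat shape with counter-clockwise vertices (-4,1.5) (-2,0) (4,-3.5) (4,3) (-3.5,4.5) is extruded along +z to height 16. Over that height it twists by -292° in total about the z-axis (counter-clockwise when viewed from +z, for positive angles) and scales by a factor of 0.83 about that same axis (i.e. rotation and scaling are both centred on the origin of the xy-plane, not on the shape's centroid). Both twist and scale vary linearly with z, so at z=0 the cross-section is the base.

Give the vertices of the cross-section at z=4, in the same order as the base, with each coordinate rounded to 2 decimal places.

t = z/height = 4/16 = 0.25
s = 1 + (scale-1)·z/height = 1 + (0.83-1)·4/16 = 0.957500
θ = twist·z/height = -292°·4/16 = -73.0000° = -1.274090 rad
cos θ = 0.292372, sin θ = -0.956305 (intermediates below are computed at full precision and shown rounded to 5 d.p.)
v1: (-4,1.5) → rotate → (0.26497,4.26378) → ×s → (0.25371,4.08257) → (0.25,4.08)
v2: (-2,0) → rotate → (-0.58474,1.91261) → ×s → (-0.55989,1.83132) → (-0.56,1.83)
v3: (4,-3.5) → rotate → (-2.17758,-4.84852) → ×s → (-2.08503,-4.64246) → (-2.09,-4.64)
v4: (4,3) → rotate → (4.03840,-2.94810) → ×s → (3.86677,-2.82281) → (3.87,-2.82)
v5: (-3.5,4.5) → rotate → (3.28007,4.66274) → ×s → (3.14067,4.46457) → (3.14,4.46)

Cross-section at z=4: (0.25,4.08) (-0.56,1.83) (-2.09,-4.64) (3.87,-2.82) (3.14,4.46)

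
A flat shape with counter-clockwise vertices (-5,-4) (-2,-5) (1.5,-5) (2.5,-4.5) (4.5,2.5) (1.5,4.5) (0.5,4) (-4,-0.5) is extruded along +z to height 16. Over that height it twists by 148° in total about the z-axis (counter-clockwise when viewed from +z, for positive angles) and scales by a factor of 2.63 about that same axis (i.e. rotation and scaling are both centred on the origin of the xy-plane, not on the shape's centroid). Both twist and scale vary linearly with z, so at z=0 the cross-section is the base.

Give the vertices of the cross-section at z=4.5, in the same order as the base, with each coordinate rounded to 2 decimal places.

t = z/height = 4.5/16 = 0.28125
s = 1 + (scale-1)·z/height = 1 + (2.63-1)·4.5/16 = 1.458438
θ = twist·z/height = 148°·4.5/16 = 41.6250° = 0.726493 rad
cos θ = 0.747508, sin θ = 0.664252 (intermediates below are computed at full precision and shown rounded to 5 d.p.)
v1: (-5,-4) → rotate → (-1.08053,-6.31130) → ×s → (-1.57589,-9.20463) → (-1.58,-9.20)
v2: (-2,-5) → rotate → (1.82625,-5.06605) → ×s → (2.66346,-7.38851) → (2.66,-7.39)
v3: (1.5,-5) → rotate → (4.44252,-2.74116) → ×s → (6.47914,-3.99781) → (6.48,-4.00)
v4: (2.5,-4.5) → rotate → (4.85791,-1.70316) → ×s → (7.08495,-2.48395) → (7.08,-2.48)
v5: (4.5,2.5) → rotate → (1.70316,4.85791) → ×s → (2.48395,7.08495) → (2.48,7.08)
v6: (1.5,4.5) → rotate → (-1.86787,4.36017) → ×s → (-2.72418,6.35903) → (-2.72,6.36)
v7: (0.5,4) → rotate → (-2.28326,3.32216) → ×s → (-3.32999,4.84516) → (-3.33,4.85)
v8: (-4,-0.5) → rotate → (-2.65791,-3.03076) → ×s → (-3.87639,-4.42018) → (-3.88,-4.42)

Cross-section at z=4.5: (-1.58,-9.20) (2.66,-7.39) (6.48,-4.00) (7.08,-2.48) (2.48,7.08) (-2.72,6.36) (-3.33,4.85) (-3.88,-4.42)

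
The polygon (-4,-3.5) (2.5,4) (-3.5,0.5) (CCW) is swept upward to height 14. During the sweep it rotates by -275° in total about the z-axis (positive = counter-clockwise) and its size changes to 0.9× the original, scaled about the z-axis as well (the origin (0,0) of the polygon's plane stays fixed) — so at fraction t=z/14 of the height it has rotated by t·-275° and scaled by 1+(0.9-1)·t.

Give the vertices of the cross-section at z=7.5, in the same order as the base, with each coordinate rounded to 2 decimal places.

Cross-section at z=7.5: (1.40,4.83) (0.05,-4.46) (3.04,1.39)

t = z/height = 7.5/14 = 0.535714
s = 1 + (scale-1)·z/height = 1 + (0.9-1)·7.5/14 = 0.946429
θ = twist·z/height = -275°·7.5/14 = -147.3214° = -2.571244 rad
cos θ = -0.841713, sin θ = -0.539926 (intermediates below are computed at full precision and shown rounded to 5 d.p.)
v1: (-4,-3.5) → rotate → (1.47711,5.10570) → ×s → (1.39798,4.83218) → (1.40,4.83)
v2: (2.5,4) → rotate → (0.05542,-4.71666) → ×s → (0.05245,-4.46399) → (0.05,-4.46)
v3: (-3.5,0.5) → rotate → (3.21596,1.46888) → ×s → (3.04367,1.39019) → (3.04,1.39)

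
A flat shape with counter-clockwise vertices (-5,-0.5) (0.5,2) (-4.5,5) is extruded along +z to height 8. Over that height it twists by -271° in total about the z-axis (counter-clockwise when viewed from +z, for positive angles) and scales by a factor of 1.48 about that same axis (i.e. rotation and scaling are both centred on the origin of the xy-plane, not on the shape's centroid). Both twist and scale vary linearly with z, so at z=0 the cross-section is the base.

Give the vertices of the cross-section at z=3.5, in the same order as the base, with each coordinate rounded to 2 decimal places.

t = z/height = 3.5/8 = 0.4375
s = 1 + (scale-1)·z/height = 1 + (1.48-1)·3.5/8 = 1.210000
θ = twist·z/height = -271°·3.5/8 = -118.5625° = -2.069306 rad
cos θ = -0.478117, sin θ = -0.878296 (intermediates below are computed at full precision and shown rounded to 5 d.p.)
v1: (-5,-0.5) → rotate → (1.95144,4.63054) → ×s → (2.36124,5.60295) → (2.36,5.60)
v2: (0.5,2) → rotate → (1.51753,-1.39538) → ×s → (1.83622,-1.68841) → (1.84,-1.69)
v3: (-4.5,5) → rotate → (6.54301,1.56175) → ×s → (7.91704,1.88971) → (7.92,1.89)

Cross-section at z=3.5: (2.36,5.60) (1.84,-1.69) (7.92,1.89)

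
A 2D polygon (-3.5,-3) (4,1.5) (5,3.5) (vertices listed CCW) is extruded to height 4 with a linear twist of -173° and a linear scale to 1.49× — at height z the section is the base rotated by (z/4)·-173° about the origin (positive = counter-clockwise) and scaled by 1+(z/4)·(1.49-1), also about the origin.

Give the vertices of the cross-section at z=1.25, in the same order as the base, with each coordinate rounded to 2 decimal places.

t = z/height = 1.25/4 = 0.3125
s = 1 + (scale-1)·z/height = 1 + (1.49-1)·1.25/4 = 1.153125
θ = twist·z/height = -173°·1.25/4 = -54.0625° = -0.943569 rad
cos θ = 0.586902, sin θ = -0.809658 (intermediates below are computed at full precision and shown rounded to 5 d.p.)
v1: (-3.5,-3) → rotate → (-4.48313,1.07309) → ×s → (-5.16961,1.23741) → (-5.17,1.24)
v2: (4,1.5) → rotate → (3.56210,-2.35828) → ×s → (4.10754,-2.71939) → (4.11,-2.72)
v3: (5,3.5) → rotate → (5.76831,-1.99413) → ×s → (6.65159,-2.29948) → (6.65,-2.30)

Cross-section at z=1.25: (-5.17,1.24) (4.11,-2.72) (6.65,-2.30)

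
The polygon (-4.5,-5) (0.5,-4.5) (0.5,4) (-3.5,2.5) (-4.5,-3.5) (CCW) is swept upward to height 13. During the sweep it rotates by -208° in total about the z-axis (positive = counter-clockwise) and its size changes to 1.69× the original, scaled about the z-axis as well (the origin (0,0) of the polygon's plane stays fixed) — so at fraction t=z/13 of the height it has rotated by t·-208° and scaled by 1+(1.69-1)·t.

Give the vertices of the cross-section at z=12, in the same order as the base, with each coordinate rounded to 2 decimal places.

Cross-section at z=12: (8.91,6.47) (0.73,7.38) (-2.16,-6.23) (4.75,-5.19) (8.40,4.07)

t = z/height = 12/13 = 0.923077
s = 1 + (scale-1)·z/height = 1 + (1.69-1)·12/13 = 1.636923
θ = twist·z/height = -208°·12/13 = -192.0000° = -3.351032 rad
cos θ = -0.978148, sin θ = 0.207912 (intermediates below are computed at full precision and shown rounded to 5 d.p.)
v1: (-4.5,-5) → rotate → (5.44122,3.95514) → ×s → (8.90686,6.47425) → (8.91,6.47)
v2: (0.5,-4.5) → rotate → (0.44653,4.50562) → ×s → (0.73093,7.37535) → (0.73,7.38)
v3: (0.5,4) → rotate → (-1.32072,-3.80863) → ×s → (-2.16192,-6.23444) → (-2.16,-6.23)
v4: (-3.5,2.5) → rotate → (2.90374,-3.17306) → ×s → (4.75319,-5.19406) → (4.75,-5.19)
v5: (-4.5,-3.5) → rotate → (5.12936,2.48791) → ×s → (8.39636,4.07252) → (8.40,4.07)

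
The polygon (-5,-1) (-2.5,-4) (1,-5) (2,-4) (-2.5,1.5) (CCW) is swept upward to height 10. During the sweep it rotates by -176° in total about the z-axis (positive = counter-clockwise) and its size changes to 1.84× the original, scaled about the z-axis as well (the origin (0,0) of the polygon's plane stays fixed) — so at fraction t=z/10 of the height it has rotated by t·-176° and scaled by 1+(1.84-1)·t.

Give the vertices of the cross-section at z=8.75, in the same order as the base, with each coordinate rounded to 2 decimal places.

Cross-section at z=8.75: (7.04,5.36) (0.86,8.14) (-5.36,7.04) (-6.16,4.72) (5.04,-0.44)

t = z/height = 8.75/10 = 0.875
s = 1 + (scale-1)·z/height = 1 + (1.84-1)·8.75/10 = 1.735000
θ = twist·z/height = -176°·8.75/10 = -154.0000° = -2.687807 rad
cos θ = -0.898794, sin θ = -0.438371 (intermediates below are computed at full precision and shown rounded to 5 d.p.)
v1: (-5,-1) → rotate → (4.05560,3.09065) → ×s → (7.03646,5.36228) → (7.04,5.36)
v2: (-2.5,-4) → rotate → (0.49350,4.69110) → ×s → (0.85622,8.13907) → (0.86,8.14)
v3: (1,-5) → rotate → (-3.09065,4.05560) → ×s → (-5.36228,7.03646) → (-5.36,7.04)
v4: (2,-4) → rotate → (-3.55107,2.71843) → ×s → (-6.16111,4.71648) → (-6.16,4.72)
v5: (-2.5,1.5) → rotate → (2.90454,-0.25226) → ×s → (5.03938,-0.43768) → (5.04,-0.44)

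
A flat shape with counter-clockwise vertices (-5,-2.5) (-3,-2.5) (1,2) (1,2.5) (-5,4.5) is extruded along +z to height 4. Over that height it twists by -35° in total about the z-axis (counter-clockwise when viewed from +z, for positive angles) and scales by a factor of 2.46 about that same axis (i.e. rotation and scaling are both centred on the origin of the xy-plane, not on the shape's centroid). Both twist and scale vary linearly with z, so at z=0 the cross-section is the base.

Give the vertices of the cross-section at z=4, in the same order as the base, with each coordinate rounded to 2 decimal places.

Cross-section at z=4: (-13.60,2.02) (-9.57,-0.80) (4.84,2.62) (5.54,3.63) (-3.73,16.12)

t = z/height = 4/4 = 1
s = 1 + (scale-1)·z/height = 1 + (2.46-1)·4/4 = 2.460000
θ = twist·z/height = -35°·4/4 = -35.0000° = -0.610865 rad
cos θ = 0.819152, sin θ = -0.573576 (intermediates below are computed at full precision and shown rounded to 5 d.p.)
v1: (-5,-2.5) → rotate → (-5.52970,0.82000) → ×s → (-13.60307,2.01721) → (-13.60,2.02)
v2: (-3,-2.5) → rotate → (-3.89140,-0.32715) → ×s → (-9.57284,-0.80479) → (-9.57,-0.80)
v3: (1,2) → rotate → (1.96630,1.06473) → ×s → (4.83711,2.61923) → (4.84,2.62)
v4: (1,2.5) → rotate → (2.25309,1.47430) → ×s → (5.54261,3.62679) → (5.54,3.63)
v5: (-5,4.5) → rotate → (-1.51467,6.55407) → ×s → (-3.72608,16.12300) → (-3.73,16.12)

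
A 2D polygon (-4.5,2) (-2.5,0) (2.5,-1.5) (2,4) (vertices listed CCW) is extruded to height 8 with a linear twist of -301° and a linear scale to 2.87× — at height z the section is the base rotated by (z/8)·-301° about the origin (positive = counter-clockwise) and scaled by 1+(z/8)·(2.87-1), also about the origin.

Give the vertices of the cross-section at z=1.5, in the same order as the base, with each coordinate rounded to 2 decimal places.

Cross-section at z=1.5: (-1.11,6.56) (-1.87,2.81) (0.18,-3.93) (6.00,0.74)

t = z/height = 1.5/8 = 0.1875
s = 1 + (scale-1)·z/height = 1 + (2.87-1)·1.5/8 = 1.350625
θ = twist·z/height = -301°·1.5/8 = -56.4375° = -0.985020 rad
cos θ = 0.552846, sin θ = -0.833283 (intermediates below are computed at full precision and shown rounded to 5 d.p.)
v1: (-4.5,2) → rotate → (-0.82124,4.85547) → ×s → (-1.10919,6.55792) → (-1.11,6.56)
v2: (-2.5,0) → rotate → (-1.38212,2.08321) → ×s → (-1.86672,2.81363) → (-1.87,2.81)
v3: (2.5,-1.5) → rotate → (0.13219,-2.91248) → ×s → (0.17854,-3.93367) → (0.18,-3.93)
v4: (2,4) → rotate → (4.43883,0.54482) → ×s → (5.99519,0.73585) → (6.00,0.74)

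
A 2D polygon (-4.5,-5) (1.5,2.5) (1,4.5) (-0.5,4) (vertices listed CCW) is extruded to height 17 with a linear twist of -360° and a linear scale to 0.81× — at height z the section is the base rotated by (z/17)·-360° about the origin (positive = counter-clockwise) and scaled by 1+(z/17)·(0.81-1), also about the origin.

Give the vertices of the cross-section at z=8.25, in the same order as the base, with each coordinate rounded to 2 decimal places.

t = z/height = 8.25/17 = 0.485294
s = 1 + (scale-1)·z/height = 1 + (0.81-1)·8.25/17 = 0.907794
θ = twist·z/height = -360°·8.25/17 = -174.7059° = -3.049193 rad
cos θ = -0.995734, sin θ = -0.092268 (intermediates below are computed at full precision and shown rounded to 5 d.p.)
v1: (-4.5,-5) → rotate → (4.01946,5.39388) → ×s → (3.64884,4.89653) → (3.65,4.90)
v2: (1.5,2.5) → rotate → (-1.26293,-2.62774) → ×s → (-1.14648,-2.38545) → (-1.15,-2.39)
v3: (1,4.5) → rotate → (-0.58053,-4.57307) → ×s → (-0.52700,-4.15141) → (-0.53,-4.15)
v4: (-0.5,4) → rotate → (0.86694,-3.93680) → ×s → (0.78700,-3.57381) → (0.79,-3.57)

Cross-section at z=8.25: (3.65,4.90) (-1.15,-2.39) (-0.53,-4.15) (0.79,-3.57)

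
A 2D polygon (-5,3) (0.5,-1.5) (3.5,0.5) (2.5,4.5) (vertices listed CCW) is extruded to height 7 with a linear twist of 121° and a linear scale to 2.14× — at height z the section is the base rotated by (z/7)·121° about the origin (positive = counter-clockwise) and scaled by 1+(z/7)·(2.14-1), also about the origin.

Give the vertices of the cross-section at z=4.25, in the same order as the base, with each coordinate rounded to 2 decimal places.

Cross-section at z=4.25: (-7.27,-6.67) (2.67,0.09) (0.87,5.92) (-6.10,6.22)

t = z/height = 4.25/7 = 0.607143
s = 1 + (scale-1)·z/height = 1 + (2.14-1)·4.25/7 = 1.692143
θ = twist·z/height = 121°·4.25/7 = 73.4643° = 1.282194 rad
cos θ = 0.284613, sin θ = 0.958643 (intermediates below are computed at full precision and shown rounded to 5 d.p.)
v1: (-5,3) → rotate → (-4.29899,-3.93937) → ×s → (-7.27451,-6.66598) → (-7.27,-6.67)
v2: (0.5,-1.5) → rotate → (1.58027,0.05240) → ×s → (2.67404,0.08867) → (2.67,0.09)
v3: (3.5,0.5) → rotate → (0.51682,3.49756) → ×s → (0.87454,5.91836) → (0.87,5.92)
v4: (2.5,4.5) → rotate → (-3.60236,3.67736) → ×s → (-6.09571,6.22263) → (-6.10,6.22)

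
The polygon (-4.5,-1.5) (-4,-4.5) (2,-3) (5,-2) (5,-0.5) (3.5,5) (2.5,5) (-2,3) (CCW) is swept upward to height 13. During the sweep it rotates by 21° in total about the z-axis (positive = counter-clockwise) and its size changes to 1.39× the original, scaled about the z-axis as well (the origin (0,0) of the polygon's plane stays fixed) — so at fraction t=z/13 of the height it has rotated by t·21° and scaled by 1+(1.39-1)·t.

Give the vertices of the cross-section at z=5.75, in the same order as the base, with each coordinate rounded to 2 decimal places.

t = z/height = 5.75/13 = 0.442308
s = 1 + (scale-1)·z/height = 1 + (1.39-1)·5.75/13 = 1.172500
θ = twist·z/height = 21°·5.75/13 = 9.2885° = 0.162114 rad
cos θ = 0.986888, sin θ = 0.161405 (intermediates below are computed at full precision and shown rounded to 5 d.p.)
v1: (-4.5,-1.5) → rotate → (-4.19889,-2.20666) → ×s → (-4.92320,-2.58730) → (-4.92,-2.59)
v2: (-4,-4.5) → rotate → (-3.22123,-5.08662) → ×s → (-3.77689,-5.96406) → (-3.78,-5.96)
v3: (2,-3) → rotate → (2.45799,-2.63785) → ×s → (2.88200,-3.09288) → (2.88,-3.09)
v4: (5,-2) → rotate → (5.25725,-1.16675) → ×s → (6.16413,-1.36802) → (6.16,-1.37)
v5: (5,-0.5) → rotate → (5.01514,0.31358) → ×s → (5.88026,0.36767) → (5.88,0.37)
v6: (3.5,5) → rotate → (2.64708,5.49936) → ×s → (3.10371,6.44800) → (3.10,6.45)
v7: (2.5,5) → rotate → (1.66020,5.33795) → ×s → (1.94658,6.25875) → (1.95,6.26)
v8: (-2,3) → rotate → (-2.45799,2.63785) → ×s → (-2.88200,3.09288) → (-2.88,3.09)

Cross-section at z=5.75: (-4.92,-2.59) (-3.78,-5.96) (2.88,-3.09) (6.16,-1.37) (5.88,0.37) (3.10,6.45) (1.95,6.26) (-2.88,3.09)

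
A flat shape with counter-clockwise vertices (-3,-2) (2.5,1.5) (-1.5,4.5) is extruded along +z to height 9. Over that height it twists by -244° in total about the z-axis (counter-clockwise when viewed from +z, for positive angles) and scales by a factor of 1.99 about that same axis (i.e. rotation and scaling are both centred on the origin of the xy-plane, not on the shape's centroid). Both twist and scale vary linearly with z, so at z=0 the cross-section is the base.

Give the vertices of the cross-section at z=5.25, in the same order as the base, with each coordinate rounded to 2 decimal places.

t = z/height = 5.25/9 = 0.583333
s = 1 + (scale-1)·z/height = 1 + (1.99-1)·5.25/9 = 1.577500
θ = twist·z/height = -244°·5.25/9 = -142.3333° = -2.484185 rad
cos θ = -0.791579, sin θ = -0.611067 (intermediates below are computed at full precision and shown rounded to 5 d.p.)
v1: (-3,-2) → rotate → (1.15260,3.41636) → ×s → (1.81823,5.38931) → (1.82,5.39)
v2: (2.5,1.5) → rotate → (-1.06235,-2.71504) → ×s → (-1.67585,-4.28297) → (-1.68,-4.28)
v3: (-1.5,4.5) → rotate → (3.93717,-2.64551) → ×s → (6.21088,-4.17329) → (6.21,-4.17)

Cross-section at z=5.25: (1.82,5.39) (-1.68,-4.28) (6.21,-4.17)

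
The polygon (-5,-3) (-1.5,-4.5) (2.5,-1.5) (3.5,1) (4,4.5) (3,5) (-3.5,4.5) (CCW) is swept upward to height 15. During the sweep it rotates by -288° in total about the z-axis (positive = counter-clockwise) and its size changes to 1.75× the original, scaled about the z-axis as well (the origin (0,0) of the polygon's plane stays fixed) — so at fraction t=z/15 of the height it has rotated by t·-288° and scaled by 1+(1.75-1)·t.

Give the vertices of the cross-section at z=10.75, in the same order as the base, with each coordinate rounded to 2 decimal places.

t = z/height = 10.75/15 = 0.716667
s = 1 + (scale-1)·z/height = 1 + (1.75-1)·10.75/15 = 1.537500
θ = twist·z/height = -288°·10.75/15 = -206.4000° = -3.602360 rad
cos θ = -0.895712, sin θ = 0.444635 (intermediates below are computed at full precision and shown rounded to 5 d.p.)
v1: (-5,-3) → rotate → (5.81246,0.46396) → ×s → (8.93666,0.71334) → (8.94,0.71)
v2: (-1.5,-4.5) → rotate → (3.34443,3.36375) → ×s → (5.14205,5.17177) → (5.14,5.17)
v3: (2.5,-1.5) → rotate → (-1.57233,2.45516) → ×s → (-2.41745,3.77480) → (-2.42,3.77)
v4: (3.5,1) → rotate → (-3.57963,0.66051) → ×s → (-5.50368,1.01554) → (-5.50,1.02)
v5: (4,4.5) → rotate → (-5.58371,-2.25216) → ×s → (-8.58495,-3.46270) → (-8.58,-3.46)
v6: (3,5) → rotate → (-4.91031,-3.14465) → ×s → (-7.54960,-4.83490) → (-7.55,-4.83)
v7: (-3.5,4.5) → rotate → (1.13413,-5.58693) → ×s → (1.74373,-8.58990) → (1.74,-8.59)

Cross-section at z=10.75: (8.94,0.71) (5.14,5.17) (-2.42,3.77) (-5.50,1.02) (-8.58,-3.46) (-7.55,-4.83) (1.74,-8.59)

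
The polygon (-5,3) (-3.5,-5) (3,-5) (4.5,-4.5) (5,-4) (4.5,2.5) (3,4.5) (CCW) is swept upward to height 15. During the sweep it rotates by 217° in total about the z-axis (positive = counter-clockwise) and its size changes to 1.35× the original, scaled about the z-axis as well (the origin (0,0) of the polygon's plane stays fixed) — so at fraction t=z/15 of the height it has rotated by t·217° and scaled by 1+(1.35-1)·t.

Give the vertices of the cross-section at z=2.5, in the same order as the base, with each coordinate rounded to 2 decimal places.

Cross-section at z=2.5: (-6.15,-0.56) (0.13,-6.46) (5.69,-2.40) (6.66,-1.03) (6.77,-0.29) (2.28,4.95) (-0.25,5.72)

t = z/height = 2.5/15 = 0.166667
s = 1 + (scale-1)·z/height = 1 + (1.35-1)·2.5/15 = 1.058333
θ = twist·z/height = 217°·2.5/15 = 36.1667° = 0.631227 rad
cos θ = 0.807304, sin θ = 0.590136 (intermediates below are computed at full precision and shown rounded to 5 d.p.)
v1: (-5,3) → rotate → (-5.80693,-0.52877) → ×s → (-6.14566,-0.55961) → (-6.15,-0.56)
v2: (-3.5,-5) → rotate → (0.12512,-6.10200) → ×s → (0.13242,-6.45794) → (0.13,-6.46)
v3: (3,-5) → rotate → (5.37259,-2.26611) → ×s → (5.68599,-2.39830) → (5.69,-2.40)
v4: (4.5,-4.5) → rotate → (6.28848,-0.97725) → ×s → (6.65531,-1.03426) → (6.66,-1.03)
v5: (5,-4) → rotate → (6.39706,-0.27853) → ×s → (6.77023,-0.29478) → (6.77,-0.29)
v6: (4.5,2.5) → rotate → (2.15753,4.67387) → ×s → (2.28338,4.94651) → (2.28,4.95)
v7: (3,4.5) → rotate → (-0.23370,5.40328) → ×s → (-0.24733,5.71847) → (-0.25,5.72)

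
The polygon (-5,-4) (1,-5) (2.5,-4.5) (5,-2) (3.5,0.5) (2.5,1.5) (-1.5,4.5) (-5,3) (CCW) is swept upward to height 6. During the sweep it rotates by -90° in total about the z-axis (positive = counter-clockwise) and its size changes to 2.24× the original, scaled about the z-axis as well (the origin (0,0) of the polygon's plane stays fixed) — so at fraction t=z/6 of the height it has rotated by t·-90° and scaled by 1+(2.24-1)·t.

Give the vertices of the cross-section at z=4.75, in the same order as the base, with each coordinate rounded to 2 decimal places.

Cross-section at z=4.75: (-10.69,6.83) (-8.75,-5.06) (-6.85,-7.56) (-0.57,-10.66) (3.17,-6.25) (4.41,-3.74) (7.49,5.68) (2.44,11.29)

t = z/height = 4.75/6 = 0.791667
s = 1 + (scale-1)·z/height = 1 + (2.24-1)·4.75/6 = 1.981667
θ = twist·z/height = -90°·4.75/6 = -71.2500° = -1.243547 rad
cos θ = 0.321439, sin θ = -0.946930 (intermediates below are computed at full precision and shown rounded to 5 d.p.)
v1: (-5,-4) → rotate → (-5.39492,3.44889) → ×s → (-10.69093,6.83456) → (-10.69,6.83)
v2: (1,-5) → rotate → (-4.41321,-2.55413) → ×s → (-8.74551,-5.06143) → (-8.75,-5.06)
v3: (2.5,-4.5) → rotate → (-3.45759,-3.81380) → ×s → (-6.85178,-7.55769) → (-6.85,-7.56)
v4: (5,-2) → rotate → (-0.28666,-5.37753) → ×s → (-0.56807,-10.65647) → (-0.57,-10.66)
v5: (3.5,0.5) → rotate → (1.59850,-3.15354) → ×s → (3.16770,-6.24926) → (3.17,-6.25)
v6: (2.5,1.5) → rotate → (2.22399,-1.88517) → ×s → (4.40721,-3.73577) → (4.41,-3.74)
v7: (-1.5,4.5) → rotate → (3.77903,2.86687) → ×s → (7.48877,5.68119) → (7.49,5.68)
v8: (-5,3) → rotate → (1.23359,5.69897) → ×s → (2.44457,11.29346) → (2.44,11.29)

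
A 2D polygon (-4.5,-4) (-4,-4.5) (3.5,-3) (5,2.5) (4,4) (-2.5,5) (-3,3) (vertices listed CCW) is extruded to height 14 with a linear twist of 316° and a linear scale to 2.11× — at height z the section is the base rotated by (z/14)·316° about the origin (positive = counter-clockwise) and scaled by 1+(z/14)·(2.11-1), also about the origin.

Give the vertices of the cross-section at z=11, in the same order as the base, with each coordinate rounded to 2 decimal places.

t = z/height = 11/14 = 0.785714
s = 1 + (scale-1)·z/height = 1 + (2.11-1)·11/14 = 1.872143
θ = twist·z/height = 316°·11/14 = 248.2857° = 4.333403 rad
cos θ = -0.369978, sin θ = -0.929040 (intermediates below are computed at full precision and shown rounded to 5 d.p.)
v1: (-4.5,-4) → rotate → (-2.05126,5.66060) → ×s → (-3.84025,10.59744) → (-3.84,10.60)
v2: (-4,-4.5) → rotate → (-2.70077,5.38106) → ×s → (-5.05622,10.07412) → (-5.06,10.07)
v3: (3.5,-3) → rotate → (-4.08205,-2.14171) → ×s → (-7.64217,-4.00958) → (-7.64,-4.01)
v4: (5,2.5) → rotate → (0.47271,-5.57015) → ×s → (0.88498,-10.42811) → (0.88,-10.43)
v5: (4,4) → rotate → (2.23625,-5.19608) → ×s → (4.18658,-9.72779) → (4.19,-9.73)
v6: (-2.5,5) → rotate → (5.57015,0.47271) → ×s → (10.42811,0.88498) → (10.43,0.88)
v7: (-3,3) → rotate → (3.89706,1.67719) → ×s → (7.29585,3.13993) → (7.30,3.14)

Cross-section at z=11: (-3.84,10.60) (-5.06,10.07) (-7.64,-4.01) (0.88,-10.43) (4.19,-9.73) (10.43,0.88) (7.30,3.14)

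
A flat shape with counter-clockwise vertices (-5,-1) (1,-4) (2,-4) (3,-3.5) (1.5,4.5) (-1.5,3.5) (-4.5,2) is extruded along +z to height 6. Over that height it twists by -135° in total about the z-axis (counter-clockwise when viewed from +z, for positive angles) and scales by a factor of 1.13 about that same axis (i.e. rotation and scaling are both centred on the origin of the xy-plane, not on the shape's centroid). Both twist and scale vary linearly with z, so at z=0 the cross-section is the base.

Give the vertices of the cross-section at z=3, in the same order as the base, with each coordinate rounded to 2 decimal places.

Cross-section at z=3: (-3.02,4.51) (-3.53,-2.61) (-3.12,-3.60) (-2.22,-4.38) (5.04,0.36) (2.83,2.90) (0.13,5.24)

t = z/height = 3/6 = 0.5
s = 1 + (scale-1)·z/height = 1 + (1.13-1)·3/6 = 1.065000
θ = twist·z/height = -135°·3/6 = -67.5000° = -1.178097 rad
cos θ = 0.382683, sin θ = -0.923880 (intermediates below are computed at full precision and shown rounded to 5 d.p.)
v1: (-5,-1) → rotate → (-2.83730,4.23671) → ×s → (-3.02172,4.51210) → (-3.02,4.51)
v2: (1,-4) → rotate → (-3.31283,-2.45461) → ×s → (-3.52817,-2.61416) → (-3.53,-2.61)
v3: (2,-4) → rotate → (-2.93015,-3.37849) → ×s → (-3.12061,-3.59809) → (-3.12,-3.60)
v4: (3,-3.5) → rotate → (-2.08553,-4.11103) → ×s → (-2.22109,-4.37825) → (-2.22,-4.38)
v5: (1.5,4.5) → rotate → (4.73148,0.33626) → ×s → (5.03903,0.35811) → (5.04,0.36)
v6: (-1.5,3.5) → rotate → (2.65955,2.72521) → ×s → (2.83242,2.90235) → (2.83,2.90)
v7: (-4.5,2) → rotate → (0.12568,4.92282) → ×s → (0.13385,5.24281) → (0.13,5.24)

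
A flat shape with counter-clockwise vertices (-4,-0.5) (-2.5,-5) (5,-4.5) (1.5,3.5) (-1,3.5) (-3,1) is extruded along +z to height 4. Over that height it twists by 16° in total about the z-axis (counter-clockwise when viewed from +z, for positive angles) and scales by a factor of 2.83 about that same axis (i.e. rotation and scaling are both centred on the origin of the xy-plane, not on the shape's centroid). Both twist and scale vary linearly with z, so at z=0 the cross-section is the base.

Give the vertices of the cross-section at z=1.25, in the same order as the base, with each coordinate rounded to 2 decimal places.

Cross-section at z=1.25: (-6.20,-1.33) (-3.23,-8.17) (8.45,-6.36) (1.87,5.69) (-2.05,5.34) (-4.83,1.15)

t = z/height = 1.25/4 = 0.3125
s = 1 + (scale-1)·z/height = 1 + (2.83-1)·1.25/4 = 1.571875
θ = twist·z/height = 16°·1.25/4 = 5.0000° = 0.087266 rad
cos θ = 0.996195, sin θ = 0.087156 (intermediates below are computed at full precision and shown rounded to 5 d.p.)
v1: (-4,-0.5) → rotate → (-3.94120,-0.84672) → ×s → (-6.19508,-1.33094) → (-6.20,-1.33)
v2: (-2.5,-5) → rotate → (-2.05471,-5.19886) → ×s → (-3.22974,-8.17196) → (-3.23,-8.17)
v3: (5,-4.5) → rotate → (5.37317,-4.04710) → ×s → (8.44596,-6.36153) → (8.45,-6.36)
v4: (1.5,3.5) → rotate → (1.18925,3.61742) → ×s → (1.86935,5.68612) → (1.87,5.69)
v5: (-1,3.5) → rotate → (-1.30124,3.39953) → ×s → (-2.04539,5.34363) → (-2.05,5.34)
v6: (-3,1) → rotate → (-3.07574,0.73473) → ×s → (-4.83468,1.15490) → (-4.83,1.15)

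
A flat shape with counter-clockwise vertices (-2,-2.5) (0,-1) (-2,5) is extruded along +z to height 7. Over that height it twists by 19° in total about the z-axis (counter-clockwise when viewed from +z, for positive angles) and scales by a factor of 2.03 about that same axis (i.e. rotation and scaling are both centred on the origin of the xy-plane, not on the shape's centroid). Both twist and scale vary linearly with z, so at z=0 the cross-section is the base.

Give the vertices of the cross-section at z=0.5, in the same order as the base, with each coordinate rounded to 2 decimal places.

t = z/height = 0.5/7 = 0.0714286
s = 1 + (scale-1)·z/height = 1 + (2.03-1)·0.5/7 = 1.073571
θ = twist·z/height = 19°·0.5/7 = 1.3571° = 0.023687 rad
cos θ = 0.999719, sin θ = 0.023684 (intermediates below are computed at full precision and shown rounded to 5 d.p.)
v1: (-2,-2.5) → rotate → (-1.94023,-2.54667) → ×s → (-2.08297,-2.73403) → (-2.08,-2.73)
v2: (0,-1) → rotate → (0.02368,-0.99972) → ×s → (0.02543,-1.07327) → (0.03,-1.07)
v3: (-2,5) → rotate → (-2.11786,4.95123) → ×s → (-2.27368,5.31550) → (-2.27,5.32)

Cross-section at z=0.5: (-2.08,-2.73) (0.03,-1.07) (-2.27,5.32)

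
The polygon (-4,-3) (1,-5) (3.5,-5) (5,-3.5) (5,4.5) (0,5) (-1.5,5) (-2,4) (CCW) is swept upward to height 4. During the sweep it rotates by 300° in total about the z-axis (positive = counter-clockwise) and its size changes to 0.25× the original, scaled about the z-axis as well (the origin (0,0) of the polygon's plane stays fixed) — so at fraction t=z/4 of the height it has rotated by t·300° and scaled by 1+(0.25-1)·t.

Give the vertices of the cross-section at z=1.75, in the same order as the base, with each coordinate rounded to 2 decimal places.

t = z/height = 1.75/4 = 0.4375
s = 1 + (scale-1)·z/height = 1 + (0.25-1)·1.75/4 = 0.671875
θ = twist·z/height = 300°·1.75/4 = 131.2500° = 2.290745 rad
cos θ = -0.659346, sin θ = 0.751840 (intermediates below are computed at full precision and shown rounded to 5 d.p.)
v1: (-4,-3) → rotate → (4.89290,-1.02932) → ×s → (3.28742,-0.69158) → (3.29,-0.69)
v2: (1,-5) → rotate → (3.09985,4.04857) → ×s → (2.08271,2.72013) → (2.08,2.72)
v3: (3.5,-5) → rotate → (1.45149,5.92817) → ×s → (0.97522,3.98299) → (0.98,3.98)
v4: (5,-3.5) → rotate → (-0.66529,6.06691) → ×s → (-0.44699,4.07620) → (-0.45,4.08)
v5: (5,4.5) → rotate → (-6.68001,0.79214) → ×s → (-4.48813,0.53222) → (-4.49,0.53)
v6: (0,5) → rotate → (-3.75920,-3.29673) → ×s → (-2.52571,-2.21499) → (-2.53,-2.21)
v7: (-1.5,5) → rotate → (-2.77018,-4.42449) → ×s → (-1.86121,-2.97270) → (-1.86,-2.97)
v8: (-2,4) → rotate → (-1.68867,-4.14106) → ×s → (-1.13457,-2.78228) → (-1.13,-2.78)

Cross-section at z=1.75: (3.29,-0.69) (2.08,2.72) (0.98,3.98) (-0.45,4.08) (-4.49,0.53) (-2.53,-2.21) (-1.86,-2.97) (-1.13,-2.78)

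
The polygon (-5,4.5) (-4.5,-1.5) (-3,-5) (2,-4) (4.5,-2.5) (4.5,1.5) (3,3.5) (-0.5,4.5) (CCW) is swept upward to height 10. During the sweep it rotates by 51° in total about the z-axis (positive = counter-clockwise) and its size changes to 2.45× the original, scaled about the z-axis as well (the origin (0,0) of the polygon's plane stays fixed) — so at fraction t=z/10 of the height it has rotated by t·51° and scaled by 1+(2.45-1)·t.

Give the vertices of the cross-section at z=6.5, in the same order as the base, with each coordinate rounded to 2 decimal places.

t = z/height = 6.5/10 = 0.65
s = 1 + (scale-1)·z/height = 1 + (2.45-1)·6.5/10 = 1.942500
θ = twist·z/height = 51°·6.5/10 = 33.1500° = 0.578577 rad
cos θ = 0.837242, sin θ = 0.546833 (intermediates below are computed at full precision and shown rounded to 5 d.p.)
v1: (-5,4.5) → rotate → (-6.64696,1.03342) → ×s → (-12.91171,2.00743) → (-12.91,2.01)
v2: (-4.5,-1.5) → rotate → (-2.94734,-3.71661) → ×s → (-5.72521,-7.21952) → (-5.73,-7.22)
v3: (-3,-5) → rotate → (0.22244,-5.82671) → ×s → (0.43209,-11.31838) → (0.43,-11.32)
v4: (2,-4) → rotate → (3.86181,-2.25530) → ×s → (7.50158,-4.38092) → (7.50,-4.38)
v5: (4.5,-2.5) → rotate → (5.13467,0.36764) → ×s → (9.97410,0.71415) → (9.97,0.71)
v6: (4.5,1.5) → rotate → (2.94734,3.71661) → ×s → (5.72521,7.21952) → (5.73,7.22)
v7: (3,3.5) → rotate → (0.59781,4.57084) → ×s → (1.16125,8.87887) → (1.16,8.88)
v8: (-0.5,4.5) → rotate → (-2.87937,3.49417) → ×s → (-5.59317,6.78743) → (-5.59,6.79)

Cross-section at z=6.5: (-12.91,2.01) (-5.73,-7.22) (0.43,-11.32) (7.50,-4.38) (9.97,0.71) (5.73,7.22) (1.16,8.88) (-5.59,6.79)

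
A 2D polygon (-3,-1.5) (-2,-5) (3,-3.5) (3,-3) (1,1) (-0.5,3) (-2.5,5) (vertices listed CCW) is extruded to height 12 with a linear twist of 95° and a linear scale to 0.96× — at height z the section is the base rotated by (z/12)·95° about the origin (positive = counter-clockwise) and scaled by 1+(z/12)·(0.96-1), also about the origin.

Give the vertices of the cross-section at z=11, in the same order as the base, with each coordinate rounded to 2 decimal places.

t = z/height = 11/12 = 0.916667
s = 1 + (scale-1)·z/height = 1 + (0.96-1)·11/12 = 0.963333
θ = twist·z/height = 95°·11/12 = 87.0833° = 1.519891 rad
cos θ = 0.050883, sin θ = 0.998705 (intermediates below are computed at full precision and shown rounded to 5 d.p.)
v1: (-3,-1.5) → rotate → (1.34541,-3.07244) → ×s → (1.29607,-2.95978) → (1.30,-2.96)
v2: (-2,-5) → rotate → (4.89176,-2.25183) → ×s → (4.71239,-2.16926) → (4.71,-2.17)
v3: (3,-3.5) → rotate → (3.64812,2.81802) → ×s → (3.51435,2.71469) → (3.51,2.71)
v4: (3,-3) → rotate → (3.14876,2.84346) → ×s → (3.03331,2.73920) → (3.03,2.74)
v5: (1,1) → rotate → (-0.94782,1.04959) → ×s → (-0.91307,1.01110) → (-0.91,1.01)
v6: (-0.5,3) → rotate → (-3.02156,-0.34670) → ×s → (-2.91077,-0.33399) → (-2.91,-0.33)
v7: (-2.5,5) → rotate → (-5.12073,-2.24234) → ×s → (-4.93297,-2.16012) → (-4.93,-2.16)

Cross-section at z=11: (1.30,-2.96) (4.71,-2.17) (3.51,2.71) (3.03,2.74) (-0.91,1.01) (-2.91,-0.33) (-4.93,-2.16)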